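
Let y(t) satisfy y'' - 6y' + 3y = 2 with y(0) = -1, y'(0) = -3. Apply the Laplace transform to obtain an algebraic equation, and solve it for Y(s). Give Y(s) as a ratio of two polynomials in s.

Y(s) = (-s^2 + 3*s + 2)/(s^3 - 6*s^2 + 3*s)

Transform both sides with L{·}.
The derivative rules (L{y''} = s^2 Y - s·y(0) - y'(0) and L{y'} = sY - y(0), with y(0) = -1, y'(0) = -3) turn the left side into (s^2 - 6*s + 3)Y - (-s + 3).
The right side is L{2} = 2/s.
So (s^2 - 6*s + 3)Y = 2/s + (-s + 3).
Solve for Y(s) and write it as one ratio of polynomials.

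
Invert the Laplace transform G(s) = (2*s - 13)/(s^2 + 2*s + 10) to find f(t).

Complete the square in the denominator: s^2 + 2*s + 10 = (s + 1)^2 + 3^2.
Split the numerator to match: 2*s - 13 = 2·(s + 1) - 5·3.
Invert each term: 2·(s + 1)/((s + 1)^2 + 9) ↔ 2e^(-t)cos(3t); -5·3/((s + 1)^2 + 9) ↔ -5e^(-t)sin(3t).

f(t) = -5*exp(-t)*sin(3*t) + 2*exp(-t)*cos(3*t)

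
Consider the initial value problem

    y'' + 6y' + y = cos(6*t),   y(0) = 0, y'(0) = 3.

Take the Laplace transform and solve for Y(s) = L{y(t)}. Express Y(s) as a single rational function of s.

Laplace-transform each side.
With L{y''} = s^2 Y - s·y(0) - y'(0) and L{y'} = sY - y(0), with y(0) = 0, y'(0) = 3: the LHS transforms to (s^2 + 6*s + 1)Y - (3).
The right side is L{cos(6*t)} = s/(s^2 + 36).
So (s^2 + 6*s + 1)Y = s/(s^2 + 36) + (3).
Divide through and combine into a single rational function.

Y(s) = (3*s^2 + s + 108)/(s^4 + 6*s^3 + 37*s^2 + 216*s + 36)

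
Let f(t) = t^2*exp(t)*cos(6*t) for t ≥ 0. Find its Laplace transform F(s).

L{cos(6t)} = s/(s^2 + 36).
Multiplying by e^(t) shifts s → s - 1, so L{exp(t)*cos(6*t)} = (s - 1)/((s - 1)^2 + 36).
Then apply L{t^2·g(t)} = (-1)^2 d^2/ds^2[G(s)] with G(s) = (s - 1)/((s - 1)^2 + 36):
differentiating 2 times and applying the sign gives 2*(s - 1)*(s^2 - 2*s - 107)/(s^2 - 2*s + 37)^3.

F(s) = 2*(s - 1)*(s^2 - 2*s - 107)/(s^2 - 2*s + 37)^3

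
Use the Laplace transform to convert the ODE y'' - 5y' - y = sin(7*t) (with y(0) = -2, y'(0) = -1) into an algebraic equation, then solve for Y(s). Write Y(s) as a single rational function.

Y(s) = (-2*s^3 + 9*s^2 - 98*s + 448)/(s^4 - 5*s^3 + 48*s^2 - 245*s - 49)

Laplace-transform each side.
Using L{y''} = s^2 Y - s·y(0) - y'(0) and L{y'} = sY - y(0), with y(0) = -2, y'(0) = -1, the left side becomes (s^2 - 5*s - 1)Y - (-2*s + 9).
The right side is L{sin(7*t)} = 7/(s^2 + 49).
So (s^2 - 5*s - 1)Y = 7/(s^2 + 49) + (-2*s + 9).
Divide through and combine into a single rational function.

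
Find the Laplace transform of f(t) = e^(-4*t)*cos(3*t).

(s + 4)/((s + 4)^2 + 9)

L{cos(3t)} = s/(s^2 + 9).
By the first shifting theorem, multiplying by e^(-4t) replaces s with s + 4.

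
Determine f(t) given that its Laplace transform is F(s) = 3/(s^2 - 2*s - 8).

Rewrite the denominator: s^2 - 2*s - 8 = (s - 1)^2 - 9.
The form in (s - 1) signals a first-shifting-theorem factor e^(t).
Since L{sinh(3t)} = 3/(s^2 - 9), the inverse is e^(t)*sinh(3*t).

f(t) = exp(t)*sinh(3*t)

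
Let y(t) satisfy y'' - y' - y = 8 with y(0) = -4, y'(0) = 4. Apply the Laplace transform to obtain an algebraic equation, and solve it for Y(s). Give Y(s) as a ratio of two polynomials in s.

Y(s) = (-4*s^2 + 8*s + 8)/(s^3 - s^2 - s)

Apply the Laplace transform to the equation.
The derivative rules (L{y''} = s^2 Y - s·y(0) - y'(0) and L{y'} = sY - y(0), with y(0) = -4, y'(0) = 4) turn the left side into (s^2 - s - 1)Y - (-4*s + 8).
The right side is L{8} = 8/s.
So (s^2 - s - 1)Y = 8/s + (-4*s + 8).
Divide through and combine into a single rational function.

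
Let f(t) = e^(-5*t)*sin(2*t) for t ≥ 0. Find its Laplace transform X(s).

X(s) = 2/((s + 5)^2 + 4)

L{sin(2t)} = 2/(s^2 + 4).
By the first shifting theorem, multiplying by e^(-5t) replaces s with s + 5.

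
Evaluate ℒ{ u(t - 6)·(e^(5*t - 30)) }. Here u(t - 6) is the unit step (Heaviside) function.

By the second shifting theorem, L{u(t - c)·g(t - c)} = e^(-cs)·G(s) with c = 6 and G(s) = L{g(t)}.
L{e^(5t)} = 1/(s - 5).

exp(-6*s)/(s - 5)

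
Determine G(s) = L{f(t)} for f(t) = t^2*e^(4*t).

L{e^(4t)} = 1/(s - 4).
Then apply L{t^2·g(t)} = (-1)^2 d^2/ds^2[H(s)] with H(s) = 1/(s - 4):
differentiating 2 times and applying the sign gives 2/(s - 4)^3.

G(s) = 2/(s - 4)^3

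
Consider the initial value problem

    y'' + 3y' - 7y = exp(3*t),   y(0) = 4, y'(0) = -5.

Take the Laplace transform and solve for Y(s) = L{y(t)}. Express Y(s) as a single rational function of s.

Laplace-transform each side.
With L{y''} = s^2 Y - s·y(0) - y'(0) and L{y'} = sY - y(0), with y(0) = 4, y'(0) = -5: the LHS transforms to (s^2 + 3*s - 7)Y - (4*s + 7).
The right side is L{exp(3*t)} = 1/(s - 3).
So (s^2 + 3*s - 7)Y = 1/(s - 3) + (4*s + 7).
Isolate Y and clear denominators.

Y(s) = (4*s^2 - 5*s - 20)/(s^3 - 16*s + 21)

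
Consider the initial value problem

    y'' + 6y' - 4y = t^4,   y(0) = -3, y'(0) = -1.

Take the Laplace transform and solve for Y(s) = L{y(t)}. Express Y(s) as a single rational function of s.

Y(s) = (-3*s^6 - 19*s^5 + 24)/(s^7 + 6*s^6 - 4*s^5)

Apply the Laplace transform to the equation.
The derivative rules (L{y''} = s^2 Y - s·y(0) - y'(0) and L{y'} = sY - y(0), with y(0) = -3, y'(0) = -1) turn the left side into (s^2 + 6*s - 4)Y - (-3*s - 19).
The right side is L{t^4} = 24/s^5.
So (s^2 + 6*s - 4)Y = 24/s^5 + (-3*s - 19).
Solve for Y(s) and write it as one ratio of polynomials.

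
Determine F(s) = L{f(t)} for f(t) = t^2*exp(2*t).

F(s) = 2/(s - 2)^3

L{e^(2t)} = 1/(s - 2).
Then apply L{t^2·g(t)} = (-1)^2 d^2/ds^2[G(s)] with G(s) = 1/(s - 2):
differentiating 2 times and applying the sign gives 2/(s - 2)^3.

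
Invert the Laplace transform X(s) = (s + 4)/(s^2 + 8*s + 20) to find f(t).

f(t) = exp(-4*t)*cos(2*t)

Rewrite the denominator: s^2 + 8*s + 20 = (s + 4)^2 + 4.
The form in (s + 4) signals a first-shifting-theorem factor e^(-4t).
Since L{cos(2t)} = s/(s^2 + 4), the inverse is e^(-4*t)*cos(2*t).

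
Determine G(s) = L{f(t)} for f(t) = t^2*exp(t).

G(s) = 2/(s - 1)^3

L{e^(t)} = 1/(s - 1).
Then apply L{t^2·g(t)} = (-1)^2 d^2/ds^2[H(s)] with H(s) = 1/(s - 1):
differentiating 2 times and applying the sign gives 2/(s - 1)^3.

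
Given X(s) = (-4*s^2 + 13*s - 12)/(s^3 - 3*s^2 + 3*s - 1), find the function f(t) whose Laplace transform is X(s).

Factor the denominator: s^3 - 3*s^2 + 3*s - 1 = (s - 1)^3.
Partial fraction decomposition gives [-4/(s - 1)] + [5/(s - 1)^2] + [-3/(s - 1)^3].
Invert each term: -4/(s - 1) ↔ -4e^(t); 5/(s - 1)^2 ↔ 5t·e^(t); -3/(s - 1)^3 ↔ (-3/2)t^2·e^(t).

f(t) = -3*t^2*exp(t)/2 + 5*t*exp(t) - 4*exp(t)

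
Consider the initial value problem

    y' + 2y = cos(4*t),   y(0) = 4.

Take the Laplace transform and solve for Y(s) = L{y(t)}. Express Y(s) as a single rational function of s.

Y(s) = (4*s^2 + s + 64)/(s^3 + 2*s^2 + 16*s + 32)

Take the Laplace transform of both sides.
The derivative rules (L{y'} = sY - y(0) = sY - 4) turn the left side into (s + 2)Y - (4).
The right side is L{cos(4*t)} = s/(s^2 + 16).
So (s + 2)Y = s/(s^2 + 16) + (4).
Solve for Y(s) and write it as one ratio of polynomials.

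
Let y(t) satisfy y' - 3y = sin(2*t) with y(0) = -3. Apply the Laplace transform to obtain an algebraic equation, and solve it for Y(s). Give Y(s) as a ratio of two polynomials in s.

Apply the Laplace transform to the equation.
The derivative rules (L{y'} = sY - y(0) = sY - (-3)) turn the left side into (s - 3)Y - (-3).
The right side is L{sin(2*t)} = 2/(s^2 + 4).
So (s - 3)Y = 2/(s^2 + 4) + (-3).
Solve for Y(s) and write it as one ratio of polynomials.

Y(s) = (-3*s^2 - 10)/(s^3 - 3*s^2 + 4*s - 12)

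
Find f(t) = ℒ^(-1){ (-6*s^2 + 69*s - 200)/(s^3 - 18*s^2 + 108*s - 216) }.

f(t) = -t^2*exp(6*t) - 3*t*exp(6*t) - 6*exp(6*t)

Factor the denominator: s^3 - 18*s^2 + 108*s - 216 = (s - 6)^3.
Partial fraction decomposition gives [-6/(s - 6)] + [-3/(s - 6)^2] + [-2/(s - 6)^3].
Invert each term: -6/(s - 6) ↔ -6e^(6t); -3/(s - 6)^2 ↔ -3t·e^(6t); -2/(s - 6)^3 ↔ (-1)t^2·e^(6t).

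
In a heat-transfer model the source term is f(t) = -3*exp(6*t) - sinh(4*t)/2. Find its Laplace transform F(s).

F(s) = -2/(s^2 - 16) - 3/(s - 6)

By linearity of the Laplace transform, transform each term separately.
(-3)·[L{e^(6t)} = 1/(s - 6)]; (-1/2)·[L{sinh(4t)} = 4/(s^2 - 16)].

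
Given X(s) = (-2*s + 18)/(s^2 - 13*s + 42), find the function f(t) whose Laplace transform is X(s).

f(t) = 4*exp(7*t) - 6*exp(6*t)

Factor the denominator: s^2 - 13*s + 42 = (s - 7)*(s - 6).
Partial fraction decomposition gives [4/(s - 7)] + [-6/(s - 6)].
Invert each term: 4/(s - 7) ↔ 4e^(7t); -6/(s - 6) ↔ -6e^(6t).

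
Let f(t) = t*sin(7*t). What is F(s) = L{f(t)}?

F(s) = 14*s/(s^2 + 49)^2

L{sin(7t)} = 7/(s^2 + 49).
Then apply L{t·g(t)} = -d/ds[G(s)] with G(s) = 7/(s^2 + 49):
differentiating 1 time and applying the sign gives 14*s/(s^2 + 49)^2.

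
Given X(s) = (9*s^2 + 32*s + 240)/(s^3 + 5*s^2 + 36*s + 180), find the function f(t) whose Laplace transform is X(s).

Factor the denominator: s^3 + 5*s^2 + 36*s + 180 = (s + 5)*(s^2 + 36).
Partial fraction decomposition gives [5/(s + 5)] + [4*s/(s^2 + 36)] + [12/(s^2 + 36)].
Invert each term: 5/(s + 5) ↔ 5e^(-5t); 4·s/(s^2 + 36) ↔ 4cos(6t); 2·6/(s^2 + 36) ↔ 2sin(6t).

f(t) = 2*sin(6*t) + 4*cos(6*t) + 5*exp(-5*t)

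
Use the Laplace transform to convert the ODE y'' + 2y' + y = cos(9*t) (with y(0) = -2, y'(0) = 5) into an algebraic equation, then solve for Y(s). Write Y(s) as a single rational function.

Y(s) = (-2*s^3 + s^2 - 161*s + 81)/(s^4 + 2*s^3 + 82*s^2 + 162*s + 81)

Apply the Laplace transform to the equation.
Using L{y''} = s^2 Y - s·y(0) - y'(0) and L{y'} = sY - y(0), with y(0) = -2, y'(0) = 5, the left side becomes (s^2 + 2*s + 1)Y - (-2*s + 1).
The right side is L{cos(9*t)} = s/(s^2 + 81).
So (s^2 + 2*s + 1)Y = s/(s^2 + 81) + (-2*s + 1).
Isolate Y and clear denominators.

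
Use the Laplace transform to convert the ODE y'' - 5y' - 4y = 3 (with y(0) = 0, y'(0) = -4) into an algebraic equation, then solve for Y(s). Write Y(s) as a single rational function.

Y(s) = (-4*s + 3)/(s^3 - 5*s^2 - 4*s)

Laplace-transform each side.
The derivative rules (L{y''} = s^2 Y - s·y(0) - y'(0) and L{y'} = sY - y(0), with y(0) = 0, y'(0) = -4) turn the left side into (s^2 - 5*s - 4)Y - (-4).
The right side is L{3} = 3/s.
So (s^2 - 5*s - 4)Y = 3/s + (-4).
Divide through and combine into a single rational function.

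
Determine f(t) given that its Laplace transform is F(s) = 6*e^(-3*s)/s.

f(t) = Heaviside(t - 3)*(6)

The factor e^(-3s) signals a time shift by c = 3 (second shifting theorem).
L{6} = 6/s, so L^-1{6/s} = 6.
Hence the inverse is u(t - 3) times that function evaluated at t - 3.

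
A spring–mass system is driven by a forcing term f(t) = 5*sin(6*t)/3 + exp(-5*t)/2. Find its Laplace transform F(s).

F(s) = 10/(s^2 + 36) + 1/(2*(s + 5))

The transform is linear, so treat each term independently.
(5/3)·[L{sin(6t)} = 6/(s^2 + 36)]; (1/2)·[L{e^(-5t)} = 1/(s + 5)].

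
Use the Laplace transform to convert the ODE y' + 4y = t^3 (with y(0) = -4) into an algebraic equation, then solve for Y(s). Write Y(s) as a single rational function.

Transform both sides with L{·}.
Using L{y'} = sY - y(0) = sY - (-4), the left side becomes (s + 4)Y - (-4).
The right side is L{t^3} = 6/s^4.
So (s + 4)Y = 6/s^4 + (-4).
Isolate Y and clear denominators.

Y(s) = (-4*s^4 + 6)/(s^5 + 4*s^4)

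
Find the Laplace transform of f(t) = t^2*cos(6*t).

2*s*(s^2 - 108)/(s^2 + 36)^3

L{cos(6t)} = s/(s^2 + 36).
Then apply L{t^2·g(t)} = (-1)^2 d^2/ds^2[H(s)] with H(s) = s/(s^2 + 36):
differentiating 2 times and applying the sign gives 2*s*(s^2 - 108)/(s^2 + 36)^3.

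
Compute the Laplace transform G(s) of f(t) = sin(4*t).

G(s) = 4/(s^2 + 16)

L{sin(4t)} = 4/(s^2 + 16).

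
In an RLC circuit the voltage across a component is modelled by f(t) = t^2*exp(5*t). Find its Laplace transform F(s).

L{e^(5t)} = 1/(s - 5).
Then apply L{t^2·g(t)} = (-1)^2 d^2/ds^2[G(s)] with G(s) = 1/(s - 5):
differentiating 2 times and applying the sign gives 2/(s - 5)^3.

F(s) = 2/(s - 5)^3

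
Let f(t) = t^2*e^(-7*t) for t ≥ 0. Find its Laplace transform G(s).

G(s) = 2/(s + 7)^3

L{t^2} = 2!/s^3 = 2/s^3.
By the first shifting theorem, multiplying by e^(-7t) replaces s with s + 7.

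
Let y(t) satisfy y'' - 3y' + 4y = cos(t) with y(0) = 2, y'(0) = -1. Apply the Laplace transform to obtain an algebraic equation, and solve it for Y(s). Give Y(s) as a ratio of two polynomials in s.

Transform both sides with L{·}.
Using L{y''} = s^2 Y - s·y(0) - y'(0) and L{y'} = sY - y(0), with y(0) = 2, y'(0) = -1, the left side becomes (s^2 - 3*s + 4)Y - (2*s - 7).
The right side is L{cos(t)} = s/(s^2 + 1).
So (s^2 - 3*s + 4)Y = s/(s^2 + 1) + (2*s - 7).
Isolate Y and clear denominators.

Y(s) = (2*s^3 - 7*s^2 + 3*s - 7)/(s^4 - 3*s^3 + 5*s^2 - 3*s + 4)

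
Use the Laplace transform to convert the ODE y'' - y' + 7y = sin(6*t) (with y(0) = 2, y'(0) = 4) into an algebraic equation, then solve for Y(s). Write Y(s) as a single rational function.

Take the Laplace transform of both sides.
With L{y''} = s^2 Y - s·y(0) - y'(0) and L{y'} = sY - y(0), with y(0) = 2, y'(0) = 4: the LHS transforms to (s^2 - s + 7)Y - (2*s + 2).
The right side is L{sin(6*t)} = 6/(s^2 + 36).
So (s^2 - s + 7)Y = 6/(s^2 + 36) + (2*s + 2).
Solve for Y(s) and write it as one ratio of polynomials.

Y(s) = (2*s^3 + 2*s^2 + 72*s + 78)/(s^4 - s^3 + 43*s^2 - 36*s + 252)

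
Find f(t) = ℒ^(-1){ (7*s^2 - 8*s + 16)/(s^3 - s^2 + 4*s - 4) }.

f(t) = 3*exp(t) - 2*sin(2*t) + 4*cos(2*t)

Factor the denominator: s^3 - s^2 + 4*s - 4 = (s - 1)*(s^2 + 4).
Partial fraction decomposition gives [3/(s - 1)] + [4*s/(s^2 + 4)] + [-4/(s^2 + 4)].
Invert each term: 3/(s - 1) ↔ 3e^(t); 4·s/(s^2 + 4) ↔ 4cos(2t); -2·2/(s^2 + 4) ↔ -2sin(2t).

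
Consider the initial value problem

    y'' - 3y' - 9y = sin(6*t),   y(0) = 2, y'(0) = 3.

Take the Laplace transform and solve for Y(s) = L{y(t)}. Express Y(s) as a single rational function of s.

Y(s) = (2*s^3 - 3*s^2 + 72*s - 102)/(s^4 - 3*s^3 + 27*s^2 - 108*s - 324)

Laplace-transform each side.
Using L{y''} = s^2 Y - s·y(0) - y'(0) and L{y'} = sY - y(0), with y(0) = 2, y'(0) = 3, the left side becomes (s^2 - 3*s - 9)Y - (2*s - 3).
The right side is L{sin(6*t)} = 6/(s^2 + 36).
So (s^2 - 3*s - 9)Y = 6/(s^2 + 36) + (2*s - 3).
Isolate Y and clear denominators.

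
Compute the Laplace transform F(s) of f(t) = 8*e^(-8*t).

L{8} = 8/s.
By the first shifting theorem, multiplying by e^(-8t) replaces s with s + 8.

F(s) = 8/(s + 8)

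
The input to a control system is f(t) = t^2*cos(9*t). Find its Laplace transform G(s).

G(s) = 2*s*(s^2 - 243)/(s^2 + 81)^3

L{cos(9t)} = s/(s^2 + 81).
Then apply L{t^2·g(t)} = (-1)^2 d^2/ds^2[H(s)] with H(s) = s/(s^2 + 81):
differentiating 2 times and applying the sign gives 2*s*(s^2 - 243)/(s^2 + 81)^3.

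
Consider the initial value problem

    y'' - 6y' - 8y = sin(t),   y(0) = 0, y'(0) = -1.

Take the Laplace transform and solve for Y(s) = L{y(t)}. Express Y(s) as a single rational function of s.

Take the Laplace transform of both sides.
The derivative rules (L{y''} = s^2 Y - s·y(0) - y'(0) and L{y'} = sY - y(0), with y(0) = 0, y'(0) = -1) turn the left side into (s^2 - 6*s - 8)Y - (-1).
The right side is L{sin(t)} = 1/(s^2 + 1).
So (s^2 - 6*s - 8)Y = 1/(s^2 + 1) + (-1).
Divide through and combine into a single rational function.

Y(s) = -s^2/(s^4 - 6*s^3 - 7*s^2 - 6*s - 8)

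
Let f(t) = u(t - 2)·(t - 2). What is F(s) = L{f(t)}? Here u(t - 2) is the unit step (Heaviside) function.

By the second shifting theorem, L{u(t - c)·g(t - c)} = e^(-cs)·G(s) with c = 2 and G(s) = L{g(t)}.
L{t} = 1!/s^2 = 1/s^2.

F(s) = exp(-2*s)/s^2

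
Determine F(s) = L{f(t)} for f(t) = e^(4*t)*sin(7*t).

L{sin(7t)} = 7/(s^2 + 49).
By the first shifting theorem, multiplying by e^(4t) replaces s with s - 4.

F(s) = 7/((s - 4)^2 + 49)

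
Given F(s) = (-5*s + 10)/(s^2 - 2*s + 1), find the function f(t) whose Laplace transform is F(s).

f(t) = 5*t*exp(t) - 5*exp(t)

Factor the denominator: s^2 - 2*s + 1 = (s - 1)^2.
Partial fraction decomposition gives [-5/(s - 1)] + [5/(s - 1)^2].
Invert each term: -5/(s - 1) ↔ -5e^(t); 5/(s - 1)^2 ↔ 5t·e^(t).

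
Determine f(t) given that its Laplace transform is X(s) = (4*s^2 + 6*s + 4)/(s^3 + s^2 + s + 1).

f(t) = 3*sin(t) + 3*cos(t) + exp(-t)

Factor the denominator: s^3 + s^2 + s + 1 = (s + 1)*(s^2 + 1).
Partial fraction decomposition gives [1/(s + 1)] + [3*s/(s^2 + 1)] + [3/(s^2 + 1)].
Invert each term: 1/(s + 1) ↔ e^(-t); 3·s/(s^2 + 1) ↔ 3cos(t); 3·1/(s^2 + 1) ↔ 3sin(t).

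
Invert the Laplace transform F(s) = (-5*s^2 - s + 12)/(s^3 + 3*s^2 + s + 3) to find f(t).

Factor the denominator: s^3 + 3*s^2 + s + 3 = (s + 3)*(s^2 + 1).
Partial fraction decomposition gives [-3/(s + 3)] + [-2*s/(s^2 + 1)] + [5/(s^2 + 1)].
Invert each term: -3/(s + 3) ↔ -3e^(-3t); -2·s/(s^2 + 1) ↔ -2cos(t); 5·1/(s^2 + 1) ↔ 5sin(t).

f(t) = 5*sin(t) - 2*cos(t) - 3*exp(-3*t)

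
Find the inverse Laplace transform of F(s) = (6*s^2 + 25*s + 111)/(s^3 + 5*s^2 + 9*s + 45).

5*sin(3*t) + 2*cos(3*t) + 4*exp(-5*t)

Factor the denominator: s^3 + 5*s^2 + 9*s + 45 = (s + 5)*(s^2 + 9).
Partial fraction decomposition gives [4/(s + 5)] + [2*s/(s^2 + 9)] + [15/(s^2 + 9)].
Invert each term: 4/(s + 5) ↔ 4e^(-5t); 2·s/(s^2 + 9) ↔ 2cos(3t); 5·3/(s^2 + 9) ↔ 5sin(3t).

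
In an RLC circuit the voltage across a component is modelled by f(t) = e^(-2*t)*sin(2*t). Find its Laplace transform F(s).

L{sin(2t)} = 2/(s^2 + 4).
By the first shifting theorem, multiplying by e^(-2t) replaces s with s + 2.

F(s) = 2/((s + 2)^2 + 4)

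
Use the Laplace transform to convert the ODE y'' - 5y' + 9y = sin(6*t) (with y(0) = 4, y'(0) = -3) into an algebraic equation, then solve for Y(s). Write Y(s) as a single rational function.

Y(s) = (4*s^3 - 23*s^2 + 144*s - 822)/(s^4 - 5*s^3 + 45*s^2 - 180*s + 324)

Laplace-transform each side.
With L{y''} = s^2 Y - s·y(0) - y'(0) and L{y'} = sY - y(0), with y(0) = 4, y'(0) = -3: the LHS transforms to (s^2 - 5*s + 9)Y - (4*s - 23).
The right side is L{sin(6*t)} = 6/(s^2 + 36).
So (s^2 - 5*s + 9)Y = 6/(s^2 + 36) + (4*s - 23).
Isolate Y and clear denominators.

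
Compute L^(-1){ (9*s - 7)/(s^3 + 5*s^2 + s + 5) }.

-sin(t) + 2*cos(t) - 2*exp(-5*t)

Factor the denominator: s^3 + 5*s^2 + s + 5 = (s + 5)*(s^2 + 1).
Partial fraction decomposition gives [-2/(s + 5)] + [2*s/(s^2 + 1)] + [-1/(s^2 + 1)].
Invert each term: -2/(s + 5) ↔ -2e^(-5t); 2·s/(s^2 + 1) ↔ 2cos(t); -1·1/(s^2 + 1) ↔ -sin(t).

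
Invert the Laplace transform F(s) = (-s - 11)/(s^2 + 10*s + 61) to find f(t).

f(t) = -exp(-5*t)*sin(6*t) - exp(-5*t)*cos(6*t)

Complete the square in the denominator: s^2 + 10*s + 61 = (s + 5)^2 + 6^2.
Split the numerator to match: -s - 11 = -1·(s + 5) - 1·6.
Invert each term: -1·(s + 5)/((s + 5)^2 + 36) ↔ -e^(-5t)cos(6t); -1·6/((s + 5)^2 + 36) ↔ -e^(-5t)sin(6t).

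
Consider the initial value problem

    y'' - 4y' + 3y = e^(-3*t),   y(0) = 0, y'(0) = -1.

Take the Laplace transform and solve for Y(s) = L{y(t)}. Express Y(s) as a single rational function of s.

Laplace-transform each side.
The derivative rules (L{y''} = s^2 Y - s·y(0) - y'(0) and L{y'} = sY - y(0), with y(0) = 0, y'(0) = -1) turn the left side into (s^2 - 4*s + 3)Y - (-1).
The right side is L{e^(-3*t)} = 1/(s + 3).
So (s^2 - 4*s + 3)Y = 1/(s + 3) + (-1).
Divide through and combine into a single rational function.

Y(s) = (-s - 2)/(s^3 - s^2 - 9*s + 9)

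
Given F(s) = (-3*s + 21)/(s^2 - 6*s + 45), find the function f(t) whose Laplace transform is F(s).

f(t) = 2*exp(3*t)*sin(6*t) - 3*exp(3*t)*cos(6*t)

Complete the square in the denominator: s^2 - 6*s + 45 = (s - 3)^2 + 6^2.
Split the numerator to match: -3*s + 21 = -3·(s - 3) + 2·6.
Invert each term: -3·(s - 3)/((s - 3)^2 + 36) ↔ -3e^(3t)cos(6t); 2·6/((s - 3)^2 + 36) ↔ 2e^(3t)sin(6t).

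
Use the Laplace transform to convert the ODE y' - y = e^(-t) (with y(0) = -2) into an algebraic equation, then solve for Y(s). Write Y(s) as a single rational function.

Take the Laplace transform of both sides.
With L{y'} = sY - y(0) = sY - (-2): the LHS transforms to (s - 1)Y - (-2).
The right side is L{e^(-t)} = 1/(s + 1).
So (s - 1)Y = 1/(s + 1) + (-2).
Isolate Y and clear denominators.

Y(s) = (-2*s - 1)/(s^2 - 1)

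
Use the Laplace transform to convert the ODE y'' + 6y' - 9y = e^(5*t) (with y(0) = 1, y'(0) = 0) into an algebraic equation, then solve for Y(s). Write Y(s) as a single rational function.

Y(s) = (s^2 + s - 29)/(s^3 + s^2 - 39*s + 45)

Transform both sides with L{·}.
Using L{y''} = s^2 Y - s·y(0) - y'(0) and L{y'} = sY - y(0), with y(0) = 1, y'(0) = 0, the left side becomes (s^2 + 6*s - 9)Y - (s + 6).
The right side is L{e^(5*t)} = 1/(s - 5).
So (s^2 + 6*s - 9)Y = 1/(s - 5) + (s + 6).
Divide through and combine into a single rational function.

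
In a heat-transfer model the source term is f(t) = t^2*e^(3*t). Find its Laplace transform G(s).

G(s) = 2/(s - 3)^3

L{e^(3t)} = 1/(s - 3).
Then apply L{t^2·g(t)} = (-1)^2 d^2/ds^2[H(s)] with H(s) = 1/(s - 3):
differentiating 2 times and applying the sign gives 2/(s - 3)^3.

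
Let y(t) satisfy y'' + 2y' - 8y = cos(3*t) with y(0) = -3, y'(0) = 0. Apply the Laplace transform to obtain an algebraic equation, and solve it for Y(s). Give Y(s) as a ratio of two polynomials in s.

Apply the Laplace transform to the equation.
With L{y''} = s^2 Y - s·y(0) - y'(0) and L{y'} = sY - y(0), with y(0) = -3, y'(0) = 0: the LHS transforms to (s^2 + 2*s - 8)Y - (-3*s - 6).
The right side is L{cos(3*t)} = s/(s^2 + 9).
So (s^2 + 2*s - 8)Y = s/(s^2 + 9) + (-3*s - 6).
Solve for Y(s) and write it as one ratio of polynomials.

Y(s) = (-3*s^3 - 6*s^2 - 26*s - 54)/(s^4 + 2*s^3 + s^2 + 18*s - 72)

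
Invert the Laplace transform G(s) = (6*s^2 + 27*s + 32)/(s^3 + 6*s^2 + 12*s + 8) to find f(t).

Factor the denominator: s^3 + 6*s^2 + 12*s + 8 = (s + 2)^3.
Partial fraction decomposition gives [6/(s + 2)] + [3/(s + 2)^2] + [2/(s + 2)^3].
Invert each term: 6/(s + 2) ↔ 6e^(-2t); 3/(s + 2)^2 ↔ 3t·e^(-2t); 2/(s + 2)^3 ↔ (1)t^2·e^(-2t).

f(t) = t^2*exp(-2*t) + 3*t*exp(-2*t) + 6*exp(-2*t)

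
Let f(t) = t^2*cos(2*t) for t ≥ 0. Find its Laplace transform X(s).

L{cos(2t)} = s/(s^2 + 4).
Then apply L{t^2·g(t)} = (-1)^2 d^2/ds^2[G(s)] with G(s) = s/(s^2 + 4):
differentiating 2 times and applying the sign gives 2*s*(s^2 - 12)/(s^2 + 4)^3.

X(s) = 2*s*(s^2 - 12)/(s^2 + 4)^3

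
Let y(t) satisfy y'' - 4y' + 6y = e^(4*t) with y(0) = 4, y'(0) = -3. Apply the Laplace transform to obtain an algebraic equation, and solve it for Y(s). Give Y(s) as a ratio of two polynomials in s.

Transform both sides with L{·}.
With L{y''} = s^2 Y - s·y(0) - y'(0) and L{y'} = sY - y(0), with y(0) = 4, y'(0) = -3: the LHS transforms to (s^2 - 4*s + 6)Y - (4*s - 19).
The right side is L{e^(4*t)} = 1/(s - 4).
So (s^2 - 4*s + 6)Y = 1/(s - 4) + (4*s - 19).
Divide through and combine into a single rational function.

Y(s) = (4*s^2 - 35*s + 77)/(s^3 - 8*s^2 + 22*s - 24)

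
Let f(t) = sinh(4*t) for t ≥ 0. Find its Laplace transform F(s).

F(s) = 4/(s^2 - 16)

L{sinh(4t)} = 4/(s^2 - 16).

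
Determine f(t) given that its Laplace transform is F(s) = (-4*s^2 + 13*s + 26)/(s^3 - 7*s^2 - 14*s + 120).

Factor the denominator: s^3 - 7*s^2 - 14*s + 120 = (s - 6)*(s - 5)*(s + 4).
Partial fraction decomposition gives [-1/(s + 4)] + [-4/(s - 6)] + [1/(s - 5)].
Invert each term: -1/(s + 4) ↔ -e^(-4t); -4/(s - 6) ↔ -4e^(6t); 1/(s - 5) ↔ e^(5t).

f(t) = -4*exp(6*t) + exp(5*t) - exp(-4*t)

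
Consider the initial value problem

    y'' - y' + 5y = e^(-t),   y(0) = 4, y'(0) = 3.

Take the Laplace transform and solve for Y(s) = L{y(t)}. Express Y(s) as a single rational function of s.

Y(s) = (4*s^2 + 3*s)/(s^3 + 4*s + 5)

Transform both sides with L{·}.
The derivative rules (L{y''} = s^2 Y - s·y(0) - y'(0) and L{y'} = sY - y(0), with y(0) = 4, y'(0) = 3) turn the left side into (s^2 - s + 5)Y - (4*s - 1).
The right side is L{e^(-t)} = 1/(s + 1).
So (s^2 - s + 5)Y = 1/(s + 1) + (4*s - 1).
Solve for Y(s) and write it as one ratio of polynomials.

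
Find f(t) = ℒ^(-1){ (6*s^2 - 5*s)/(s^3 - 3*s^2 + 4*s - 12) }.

f(t) = 3*exp(3*t) + 2*sin(2*t) + 3*cos(2*t)

Factor the denominator: s^3 - 3*s^2 + 4*s - 12 = (s - 3)*(s^2 + 4).
Partial fraction decomposition gives [3/(s - 3)] + [3*s/(s^2 + 4)] + [4/(s^2 + 4)].
Invert each term: 3/(s - 3) ↔ 3e^(3t); 3·s/(s^2 + 4) ↔ 3cos(2t); 2·2/(s^2 + 4) ↔ 2sin(2t).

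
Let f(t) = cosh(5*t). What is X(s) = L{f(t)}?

X(s) = s/(s^2 - 25)

L{cosh(5t)} = s/(s^2 - 25).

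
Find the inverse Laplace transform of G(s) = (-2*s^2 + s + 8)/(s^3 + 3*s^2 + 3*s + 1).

5*t^2*exp(-t)/2 + 5*t*exp(-t) - 2*exp(-t)

Factor the denominator: s^3 + 3*s^2 + 3*s + 1 = (s + 1)^3.
Partial fraction decomposition gives [-2/(s + 1)] + [5/(s + 1)^2] + [5/(s + 1)^3].
Invert each term: -2/(s + 1) ↔ -2e^(-t); 5/(s + 1)^2 ↔ 5t·e^(-t); 5/(s + 1)^3 ↔ (5/2)t^2·e^(-t).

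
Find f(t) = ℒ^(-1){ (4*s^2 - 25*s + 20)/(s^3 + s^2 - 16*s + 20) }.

Factor the denominator: s^3 + s^2 - 16*s + 20 = (s - 2)^2*(s + 5).
Partial fraction decomposition gives [-1/(s - 2)] + [-2/(s - 2)^2] + [5/(s + 5)].
Invert each term: -1/(s - 2) ↔ -e^(2t); -2/(s - 2)^2 ↔ -2t·e^(2t); 5/(s + 5) ↔ 5e^(-5t).

f(t) = -2*t*exp(2*t) - exp(2*t) + 5*exp(-5*t)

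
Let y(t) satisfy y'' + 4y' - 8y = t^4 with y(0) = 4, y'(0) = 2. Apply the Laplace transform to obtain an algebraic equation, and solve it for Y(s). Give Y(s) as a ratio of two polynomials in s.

Y(s) = (4*s^6 + 18*s^5 + 24)/(s^7 + 4*s^6 - 8*s^5)

Transform both sides with L{·}.
With L{y''} = s^2 Y - s·y(0) - y'(0) and L{y'} = sY - y(0), with y(0) = 4, y'(0) = 2: the LHS transforms to (s^2 + 4*s - 8)Y - (4*s + 18).
The right side is L{t^4} = 24/s^5.
So (s^2 + 4*s - 8)Y = 24/s^5 + (4*s + 18).
Divide through and combine into a single rational function.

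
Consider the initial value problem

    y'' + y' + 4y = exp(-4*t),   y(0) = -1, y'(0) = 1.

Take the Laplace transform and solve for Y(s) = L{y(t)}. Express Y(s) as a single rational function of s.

Transform both sides with L{·}.
With L{y''} = s^2 Y - s·y(0) - y'(0) and L{y'} = sY - y(0), with y(0) = -1, y'(0) = 1: the LHS transforms to (s^2 + s + 4)Y - (-s).
The right side is L{exp(-4*t)} = 1/(s + 4).
So (s^2 + s + 4)Y = 1/(s + 4) + (-s).
Solve for Y(s) and write it as one ratio of polynomials.

Y(s) = (-s^2 - 4*s + 1)/(s^3 + 5*s^2 + 8*s + 16)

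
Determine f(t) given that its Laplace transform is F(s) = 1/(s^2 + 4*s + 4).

f(t) = t*exp(-2*t)

Rewrite the denominator: s^2 + 4*s + 4 = (s + 2)^2.
The form in (s + 2) signals a first-shifting-theorem factor e^(-2t).
Since L{t} = 1!/s^2 = 1/s^2, the inverse is t*e^(-2*t).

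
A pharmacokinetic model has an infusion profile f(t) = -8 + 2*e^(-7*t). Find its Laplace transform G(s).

Apply the Laplace transform termwise.
(2)·[L{e^(-7t)} = 1/(s + 7)]; L{-8} = -8/s.

G(s) = 2/(s + 7) - 8/s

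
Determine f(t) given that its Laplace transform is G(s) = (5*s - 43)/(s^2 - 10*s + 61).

Complete the square in the denominator: s^2 - 10*s + 61 = (s - 5)^2 + 6^2.
Split the numerator to match: 5*s - 43 = 5·(s - 5) - 3·6.
Invert each term: 5·(s - 5)/((s - 5)^2 + 36) ↔ 5e^(5t)cos(6t); -3·6/((s - 5)^2 + 36) ↔ -3e^(5t)sin(6t).

f(t) = -3*exp(5*t)*sin(6*t) + 5*exp(5*t)*cos(6*t)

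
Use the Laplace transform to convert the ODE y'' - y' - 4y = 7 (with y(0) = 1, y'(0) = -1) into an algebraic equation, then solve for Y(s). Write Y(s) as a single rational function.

Apply the Laplace transform to the equation.
Using L{y''} = s^2 Y - s·y(0) - y'(0) and L{y'} = sY - y(0), with y(0) = 1, y'(0) = -1, the left side becomes (s^2 - s - 4)Y - (s - 2).
The right side is L{7} = 7/s.
So (s^2 - s - 4)Y = 7/s + (s - 2).
Solve for Y(s) and write it as one ratio of polynomials.

Y(s) = (s^2 - 2*s + 7)/(s^3 - s^2 - 4*s)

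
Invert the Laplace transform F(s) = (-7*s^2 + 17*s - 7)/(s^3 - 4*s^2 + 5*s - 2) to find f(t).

Factor the denominator: s^3 - 4*s^2 + 5*s - 2 = (s - 2)*(s - 1)^2.
Partial fraction decomposition gives [-6/(s - 1)] + [-3/(s - 1)^2] + [-1/(s - 2)].
Invert each term: -6/(s - 1) ↔ -6e^(t); -3/(s - 1)^2 ↔ -3t·e^(t); -1/(s - 2) ↔ -e^(2t).

f(t) = -3*t*exp(t) - exp(2*t) - 6*exp(t)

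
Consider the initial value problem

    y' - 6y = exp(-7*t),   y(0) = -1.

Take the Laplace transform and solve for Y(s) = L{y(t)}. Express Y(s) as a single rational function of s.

Laplace-transform each side.
Using L{y'} = sY - y(0) = sY - (-1), the left side becomes (s - 6)Y - (-1).
The right side is L{exp(-7*t)} = 1/(s + 7).
So (s - 6)Y = 1/(s + 7) + (-1).
Solve for Y(s) and write it as one ratio of polynomials.

Y(s) = (-s - 6)/(s^2 + s - 42)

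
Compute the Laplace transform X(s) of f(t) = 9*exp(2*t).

L{9} = 9/s.
By the first shifting theorem, multiplying by e^(2t) replaces s with s - 2.

X(s) = 9/(s - 2)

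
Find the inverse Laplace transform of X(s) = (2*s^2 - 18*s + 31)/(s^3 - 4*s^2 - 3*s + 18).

Factor the denominator: s^3 - 4*s^2 - 3*s + 18 = (s - 3)^2*(s + 2).
Partial fraction decomposition gives [-1/(s - 3)] + [-1/(s - 3)^2] + [3/(s + 2)].
Invert each term: -1/(s - 3) ↔ -e^(3t); -1/(s - 3)^2 ↔ -t·e^(3t); 3/(s + 2) ↔ 3e^(-2t).

-t*exp(3*t) - exp(3*t) + 3*exp(-2*t)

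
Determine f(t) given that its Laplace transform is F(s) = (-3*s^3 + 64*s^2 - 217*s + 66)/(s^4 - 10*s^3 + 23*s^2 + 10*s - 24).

f(t) = 6*exp(6*t) - exp(4*t) - 3*exp(t) - 5*exp(-t)

Factor the denominator: s^4 - 10*s^3 + 23*s^2 + 10*s - 24 = (s - 6)*(s - 4)*(s - 1)*(s + 1).
Partial fraction decomposition gives [-3/(s - 1)] + [-5/(s + 1)] + [6/(s - 6)] + [-1/(s - 4)].
Invert each term: -3/(s - 1) ↔ -3e^(t); -5/(s + 1) ↔ -5e^(-t); 6/(s - 6) ↔ 6e^(6t); -1/(s - 4) ↔ -e^(4t).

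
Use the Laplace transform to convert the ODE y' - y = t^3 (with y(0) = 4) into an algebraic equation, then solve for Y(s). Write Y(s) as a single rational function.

Apply the Laplace transform to the equation.
Using L{y'} = sY - y(0) = sY - 4, the left side becomes (s - 1)Y - (4).
The right side is L{t^3} = 6/s^4.
So (s - 1)Y = 6/s^4 + (4).
Divide through and combine into a single rational function.

Y(s) = (4*s^4 + 6)/(s^5 - s^4)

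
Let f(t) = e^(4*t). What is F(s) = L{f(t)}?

F(s) = 1/(s - 4)

L{1} = 1/s.
By the first shifting theorem, multiplying by e^(4t) replaces s with s - 4.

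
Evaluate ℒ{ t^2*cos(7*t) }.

2*s*(s^2 - 147)/(s^2 + 49)^3

L{cos(7t)} = s/(s^2 + 49).
Then apply L{t^2·g(t)} = (-1)^2 d^2/ds^2[G(s)] with G(s) = s/(s^2 + 49):
differentiating 2 times and applying the sign gives 2*s*(s^2 - 147)/(s^2 + 49)^3.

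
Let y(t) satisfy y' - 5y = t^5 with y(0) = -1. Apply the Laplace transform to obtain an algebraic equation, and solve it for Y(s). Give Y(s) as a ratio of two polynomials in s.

Apply the Laplace transform to the equation.
Using L{y'} = sY - y(0) = sY - (-1), the left side becomes (s - 5)Y - (-1).
The right side is L{t^5} = 120/s^6.
So (s - 5)Y = 120/s^6 + (-1).
Divide through and combine into a single rational function.

Y(s) = (-s^6 + 120)/(s^7 - 5*s^6)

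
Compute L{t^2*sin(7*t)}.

14*(3*s^2 - 49)/(s^2 + 49)^3

L{sin(7t)} = 7/(s^2 + 49).
Then apply L{t^2·g(t)} = (-1)^2 d^2/ds^2[G(s)] with G(s) = 7/(s^2 + 49):
differentiating 2 times and applying the sign gives 14*(3*s^2 - 49)/(s^2 + 49)^3.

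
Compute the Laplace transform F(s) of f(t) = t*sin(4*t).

F(s) = 8*s/(s^2 + 16)^2

L{sin(4t)} = 4/(s^2 + 16).
Then apply L{t·g(t)} = -d/ds[G(s)] with G(s) = 4/(s^2 + 16):
differentiating 1 time and applying the sign gives 8*s/(s^2 + 16)^2.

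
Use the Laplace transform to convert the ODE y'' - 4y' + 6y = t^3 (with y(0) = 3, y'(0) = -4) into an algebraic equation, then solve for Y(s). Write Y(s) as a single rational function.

Transform both sides with L{·}.
With L{y''} = s^2 Y - s·y(0) - y'(0) and L{y'} = sY - y(0), with y(0) = 3, y'(0) = -4: the LHS transforms to (s^2 - 4*s + 6)Y - (3*s - 16).
The right side is L{t^3} = 6/s^4.
So (s^2 - 4*s + 6)Y = 6/s^4 + (3*s - 16).
Solve for Y(s) and write it as one ratio of polynomials.

Y(s) = (3*s^5 - 16*s^4 + 6)/(s^6 - 4*s^5 + 6*s^4)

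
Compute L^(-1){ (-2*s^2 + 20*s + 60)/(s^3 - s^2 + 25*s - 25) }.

Factor the denominator: s^3 - s^2 + 25*s - 25 = (s - 1)*(s^2 + 25).
Partial fraction decomposition gives [3/(s - 1)] + [-5*s/(s^2 + 25)] + [15/(s^2 + 25)].
Invert each term: 3/(s - 1) ↔ 3e^(t); -5·s/(s^2 + 25) ↔ -5cos(5t); 3·5/(s^2 + 25) ↔ 3sin(5t).

3*exp(t) + 3*sin(5*t) - 5*cos(5*t)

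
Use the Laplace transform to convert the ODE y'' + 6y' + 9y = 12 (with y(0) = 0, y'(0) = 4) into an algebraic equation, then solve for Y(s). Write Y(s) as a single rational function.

Take the Laplace transform of both sides.
The derivative rules (L{y''} = s^2 Y - s·y(0) - y'(0) and L{y'} = sY - y(0), with y(0) = 0, y'(0) = 4) turn the left side into (s^2 + 6*s + 9)Y - (4).
The right side is L{12} = 12/s.
So (s^2 + 6*s + 9)Y = 12/s + (4).
Isolate Y and clear denominators.

Y(s) = 4/(s^2 + 3*s)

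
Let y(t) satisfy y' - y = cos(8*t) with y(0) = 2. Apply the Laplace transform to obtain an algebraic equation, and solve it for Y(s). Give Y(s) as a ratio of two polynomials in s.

Y(s) = (2*s^2 + s + 128)/(s^3 - s^2 + 64*s - 64)

Take the Laplace transform of both sides.
With L{y'} = sY - y(0) = sY - 2: the LHS transforms to (s - 1)Y - (2).
The right side is L{cos(8*t)} = s/(s^2 + 64).
So (s - 1)Y = s/(s^2 + 64) + (2).
Isolate Y and clear denominators.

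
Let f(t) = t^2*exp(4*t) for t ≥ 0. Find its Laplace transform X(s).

L{e^(4t)} = 1/(s - 4).
Then apply L{t^2·g(t)} = (-1)^2 d^2/ds^2[G(s)] with G(s) = 1/(s - 4):
differentiating 2 times and applying the sign gives 2/(s - 4)^3.

X(s) = 2/(s - 4)^3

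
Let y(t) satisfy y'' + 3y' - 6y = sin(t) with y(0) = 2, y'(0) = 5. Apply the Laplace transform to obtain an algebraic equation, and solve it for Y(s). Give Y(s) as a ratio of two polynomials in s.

Y(s) = (2*s^3 + 11*s^2 + 2*s + 12)/(s^4 + 3*s^3 - 5*s^2 + 3*s - 6)

Laplace-transform each side.
With L{y''} = s^2 Y - s·y(0) - y'(0) and L{y'} = sY - y(0), with y(0) = 2, y'(0) = 5: the LHS transforms to (s^2 + 3*s - 6)Y - (2*s + 11).
The right side is L{sin(t)} = 1/(s^2 + 1).
So (s^2 + 3*s - 6)Y = 1/(s^2 + 1) + (2*s + 11).
Divide through and combine into a single rational function.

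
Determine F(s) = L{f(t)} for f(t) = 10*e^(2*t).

L{10} = 10/s.
By the first shifting theorem, multiplying by e^(2t) replaces s with s - 2.

F(s) = 10/(s - 2)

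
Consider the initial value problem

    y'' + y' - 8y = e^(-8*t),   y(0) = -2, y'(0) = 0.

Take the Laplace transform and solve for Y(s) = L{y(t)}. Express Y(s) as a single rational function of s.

Y(s) = (-2*s^2 - 18*s - 15)/(s^3 + 9*s^2 - 64)

Take the Laplace transform of both sides.
Using L{y''} = s^2 Y - s·y(0) - y'(0) and L{y'} = sY - y(0), with y(0) = -2, y'(0) = 0, the left side becomes (s^2 + s - 8)Y - (-2*s - 2).
The right side is L{e^(-8*t)} = 1/(s + 8).
So (s^2 + s - 8)Y = 1/(s + 8) + (-2*s - 2).
Divide through and combine into a single rational function.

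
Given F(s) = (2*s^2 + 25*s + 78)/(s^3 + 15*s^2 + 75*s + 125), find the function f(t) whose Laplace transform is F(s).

f(t) = 3*t^2*exp(-5*t)/2 + 5*t*exp(-5*t) + 2*exp(-5*t)

Factor the denominator: s^3 + 15*s^2 + 75*s + 125 = (s + 5)^3.
Partial fraction decomposition gives [2/(s + 5)] + [5/(s + 5)^2] + [3/(s + 5)^3].
Invert each term: 2/(s + 5) ↔ 2e^(-5t); 5/(s + 5)^2 ↔ 5t·e^(-5t); 3/(s + 5)^3 ↔ (3/2)t^2·e^(-5t).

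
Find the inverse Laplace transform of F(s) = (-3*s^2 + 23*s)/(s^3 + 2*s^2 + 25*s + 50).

5*sin(5*t) - cos(5*t) - 2*exp(-2*t)

Factor the denominator: s^3 + 2*s^2 + 25*s + 50 = (s + 2)*(s^2 + 25).
Partial fraction decomposition gives [-2/(s + 2)] + [-s/(s^2 + 25)] + [25/(s^2 + 25)].
Invert each term: -2/(s + 2) ↔ -2e^(-2t); -1·s/(s^2 + 25) ↔ -cos(5t); 5·5/(s^2 + 25) ↔ 5sin(5t).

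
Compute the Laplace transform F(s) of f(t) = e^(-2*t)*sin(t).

L{sin(t)} = 1/(s^2 + 1).
By the first shifting theorem, multiplying by e^(-2t) replaces s with s + 2.

F(s) = 1/((s + 2)^2 + 1)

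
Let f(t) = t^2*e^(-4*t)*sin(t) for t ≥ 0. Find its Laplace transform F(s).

L{sin(t)} = 1/(s^2 + 1).
Multiplying by e^(-4t) shifts s → s + 4, so L{e^(-4*t)*sin(t)} = 1/((s + 4)^2 + 1).
Then apply L{t^2·g(t)} = (-1)^2 d^2/ds^2[G(s)] with G(s) = 1/((s + 4)^2 + 1):
differentiating 2 times and applying the sign gives 2*(3*s^2 + 24*s + 47)/(s^2 + 8*s + 17)^3.

F(s) = 2*(3*s^2 + 24*s + 47)/(s^2 + 8*s + 17)^3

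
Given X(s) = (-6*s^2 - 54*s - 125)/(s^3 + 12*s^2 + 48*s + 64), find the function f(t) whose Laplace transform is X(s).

Factor the denominator: s^3 + 12*s^2 + 48*s + 64 = (s + 4)^3.
Partial fraction decomposition gives [-6/(s + 4)] + [-6/(s + 4)^2] + [-5/(s + 4)^3].
Invert each term: -6/(s + 4) ↔ -6e^(-4t); -6/(s + 4)^2 ↔ -6t·e^(-4t); -5/(s + 4)^3 ↔ (-5/2)t^2·e^(-4t).

f(t) = -5*t^2*exp(-4*t)/2 - 6*t*exp(-4*t) - 6*exp(-4*t)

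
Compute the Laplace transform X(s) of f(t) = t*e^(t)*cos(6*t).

X(s) = (s - 7)*(s + 5)/(s^2 - 2*s + 37)^2

L{cos(6t)} = s/(s^2 + 36).
Multiplying by e^(t) shifts s → s - 1, so L{e^(t)*cos(6*t)} = (s - 1)/((s - 1)^2 + 36).
Then apply L{t·g(t)} = -d/ds[G(s)] with G(s) = (s - 1)/((s - 1)^2 + 36):
differentiating 1 time and applying the sign gives (s - 7)*(s + 5)/(s^2 - 2*s + 37)^2.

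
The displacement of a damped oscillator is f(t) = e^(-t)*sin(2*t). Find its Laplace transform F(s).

L{sin(2t)} = 2/(s^2 + 4).
By the first shifting theorem, multiplying by e^(-t) replaces s with s + 1.

F(s) = 2/((s + 1)^2 + 4)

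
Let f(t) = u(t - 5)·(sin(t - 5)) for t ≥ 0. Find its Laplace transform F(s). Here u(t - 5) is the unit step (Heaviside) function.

By the second shifting theorem, L{u(t - c)·g(t - c)} = e^(-cs)·G(s) with c = 5 and G(s) = L{g(t)}.
L{sin(t)} = 1/(s^2 + 1).

F(s) = exp(-5*s)/(s^2 + 1)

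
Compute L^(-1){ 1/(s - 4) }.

exp(4*t)

Since L{e^(4t)} = 1/(s - 4), the inverse is exp(4*t).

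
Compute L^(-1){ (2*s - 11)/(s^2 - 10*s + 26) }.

Complete the square in the denominator: s^2 - 10*s + 26 = (s - 5)^2 + 1^2.
Split the numerator to match: 2*s - 11 = 2·(s - 5) - 1·1.
Invert each term: 2·(s - 5)/((s - 5)^2 + 1) ↔ 2e^(5t)cos(t); -1·1/((s - 5)^2 + 1) ↔ -e^(5t)sin(t).

-exp(5*t)*sin(t) + 2*exp(5*t)*cos(t)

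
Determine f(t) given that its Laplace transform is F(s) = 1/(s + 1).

f(t) = exp(-t)

Since L{e^(-t)} = 1/(s + 1), the inverse is e^(-t).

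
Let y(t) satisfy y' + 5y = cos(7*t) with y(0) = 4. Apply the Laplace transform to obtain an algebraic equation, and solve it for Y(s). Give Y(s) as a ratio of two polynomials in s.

Take the Laplace transform of both sides.
With L{y'} = sY - y(0) = sY - 4: the LHS transforms to (s + 5)Y - (4).
The right side is L{cos(7*t)} = s/(s^2 + 49).
So (s + 5)Y = s/(s^2 + 49) + (4).
Isolate Y and clear denominators.

Y(s) = (4*s^2 + s + 196)/(s^3 + 5*s^2 + 49*s + 245)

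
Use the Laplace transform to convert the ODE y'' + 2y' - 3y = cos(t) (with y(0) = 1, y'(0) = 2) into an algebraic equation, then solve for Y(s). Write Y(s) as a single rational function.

Y(s) = (s^3 + 4*s^2 + 2*s + 4)/(s^4 + 2*s^3 - 2*s^2 + 2*s - 3)

Transform both sides with L{·}.
The derivative rules (L{y''} = s^2 Y - s·y(0) - y'(0) and L{y'} = sY - y(0), with y(0) = 1, y'(0) = 2) turn the left side into (s^2 + 2*s - 3)Y - (s + 4).
The right side is L{cos(t)} = s/(s^2 + 1).
So (s^2 + 2*s - 3)Y = s/(s^2 + 1) + (s + 4).
Isolate Y and clear denominators.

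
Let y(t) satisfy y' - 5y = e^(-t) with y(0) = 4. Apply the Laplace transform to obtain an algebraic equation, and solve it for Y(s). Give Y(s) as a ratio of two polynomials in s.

Take the Laplace transform of both sides.
Using L{y'} = sY - y(0) = sY - 4, the left side becomes (s - 5)Y - (4).
The right side is L{e^(-t)} = 1/(s + 1).
So (s - 5)Y = 1/(s + 1) + (4).
Isolate Y and clear denominators.

Y(s) = (4*s + 5)/(s^2 - 4*s - 5)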